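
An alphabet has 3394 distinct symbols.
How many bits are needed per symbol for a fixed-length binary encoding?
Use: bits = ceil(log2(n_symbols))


log2(3394) = 11.7288
Bracket: 2^11 = 2048 < 3394 <= 2^12 = 4096
So ceil(log2(3394)) = 12

bits = ceil(log2(3394)) = ceil(11.7288) = 12 bits


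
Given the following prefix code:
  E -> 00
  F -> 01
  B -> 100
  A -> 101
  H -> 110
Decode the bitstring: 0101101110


Decoding step by step:
Bits 01 -> F
Bits 01 -> F
Bits 101 -> A
Bits 110 -> H


Decoded message: FFAH


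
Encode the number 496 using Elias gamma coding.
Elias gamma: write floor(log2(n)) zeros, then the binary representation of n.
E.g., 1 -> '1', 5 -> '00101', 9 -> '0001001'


num_bits = floor(log2(496)) + 1 = 9
leading_zeros = num_bits - 1 = 8
binary(496) = 111110000

Elias gamma(496) = '00000000' + '111110000' = 00000000111110000 (17 bits)


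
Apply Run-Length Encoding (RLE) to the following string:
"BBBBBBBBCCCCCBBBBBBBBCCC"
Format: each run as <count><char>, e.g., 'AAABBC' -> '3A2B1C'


Scanning runs left to right:
  i=0: run of 'B' x 8 -> '8B'
  i=8: run of 'C' x 5 -> '5C'
  i=13: run of 'B' x 8 -> '8B'
  i=21: run of 'C' x 3 -> '3C'

RLE = 8B5C8B3C


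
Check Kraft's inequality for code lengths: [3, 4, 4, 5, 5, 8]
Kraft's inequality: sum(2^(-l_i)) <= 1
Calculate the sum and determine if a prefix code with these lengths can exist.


Sum = 2^(-3) + 2^(-4) + 2^(-4) + 2^(-5) + 2^(-5) + 2^(-8)
    = 0.125 + 0.0625 + 0.0625 + 0.03125 + 0.03125 + 0.00390625
    = 81/256 = 0.31640625
Since 0.31640625 <= 1, Kraft's inequality IS satisfied.
A prefix code with these lengths CAN exist.

Kraft sum = 0.31640625. Satisfied.


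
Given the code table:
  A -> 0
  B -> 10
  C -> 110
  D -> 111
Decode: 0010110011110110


Decoding:
0 -> A
0 -> A
10 -> B
110 -> C
0 -> A
111 -> D
10 -> B
110 -> C


Result: AABCADBC


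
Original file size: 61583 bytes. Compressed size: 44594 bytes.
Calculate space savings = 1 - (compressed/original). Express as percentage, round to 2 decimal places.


ratio = compressed/original = 44594/61583 = 0.724128
savings = 1 - ratio = 1 - 0.724128 = 0.275872
as a percentage: 0.275872 * 100 = 27.59%

Space savings = 1 - 44594/61583 = 27.59%


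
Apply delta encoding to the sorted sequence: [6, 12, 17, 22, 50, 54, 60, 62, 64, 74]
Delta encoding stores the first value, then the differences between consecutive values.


First value: 6
Deltas:
  12 - 6 = 6
  17 - 12 = 5
  22 - 17 = 5
  50 - 22 = 28
  54 - 50 = 4
  60 - 54 = 6
  62 - 60 = 2
  64 - 62 = 2
  74 - 64 = 10


Delta encoded: [6, 6, 5, 5, 28, 4, 6, 2, 2, 10]


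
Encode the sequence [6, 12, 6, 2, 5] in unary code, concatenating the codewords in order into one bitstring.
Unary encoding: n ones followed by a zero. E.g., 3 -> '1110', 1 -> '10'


Encode each number as n ones followed by a terminating 0:
  6 -> 1111110 (7 bits)
  12 -> 1111111111110 (13 bits)
  6 -> 1111110 (7 bits)
  2 -> 110 (3 bits)
  5 -> 111110 (6 bits)
Total length = 7 + 13 + 7 + 3 + 6 = 36 bits.

Unary([6, 12, 6, 2, 5]) = 111111011111111111101111110110111110 (36 bits)


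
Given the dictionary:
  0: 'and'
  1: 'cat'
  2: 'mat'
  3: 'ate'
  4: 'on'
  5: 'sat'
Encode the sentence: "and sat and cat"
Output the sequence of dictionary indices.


Look up each word in the dictionary:
  'and' -> 0
  'sat' -> 5
  'and' -> 0
  'cat' -> 1

Encoded: [0, 5, 0, 1]


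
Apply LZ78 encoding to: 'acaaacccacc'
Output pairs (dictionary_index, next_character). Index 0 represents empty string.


LZ78 encoding steps:
Dictionary: {0: ''}
Step 1: w='' (idx 0), next='a' -> output (0, 'a'), add 'a' as idx 1
Step 2: w='' (idx 0), next='c' -> output (0, 'c'), add 'c' as idx 2
Step 3: w='a' (idx 1), next='a' -> output (1, 'a'), add 'aa' as idx 3
Step 4: w='a' (idx 1), next='c' -> output (1, 'c'), add 'ac' as idx 4
Step 5: w='c' (idx 2), next='c' -> output (2, 'c'), add 'cc' as idx 5
Step 6: w='ac' (idx 4), next='c' -> output (4, 'c'), add 'acc' as idx 6


Encoded: [(0, 'a'), (0, 'c'), (1, 'a'), (1, 'c'), (2, 'c'), (4, 'c')]


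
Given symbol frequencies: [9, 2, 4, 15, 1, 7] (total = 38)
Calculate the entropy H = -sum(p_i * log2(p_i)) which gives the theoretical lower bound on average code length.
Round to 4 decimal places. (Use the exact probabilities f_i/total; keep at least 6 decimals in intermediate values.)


Per-symbol terms -p_i * log2(p_i) with p_i = f_i/38:
  p = 9/38 = 0.236842: log2(p) = -2.078003, -p*log2(p) = 0.492158
  p = 2/38 = 0.052632: log2(p) = -4.247928, -p*log2(p) = 0.223575
  p = 4/38 = 0.105263: log2(p) = -3.247928, -p*log2(p) = 0.341887
  p = 15/38 = 0.394737: log2(p) = -1.341037, -p*log2(p) = 0.529357
  p = 1/38 = 0.026316: log2(p) = -5.247928, -p*log2(p) = 0.138103
  p = 7/38 = 0.184211: log2(p) = -2.440573, -p*log2(p) = 0.449579
H = 0.492158 + 0.223575 + 0.341887 + 0.529357 + 0.138103 + 0.449579 = 2.174659

H = 2.1747 bits/symbol


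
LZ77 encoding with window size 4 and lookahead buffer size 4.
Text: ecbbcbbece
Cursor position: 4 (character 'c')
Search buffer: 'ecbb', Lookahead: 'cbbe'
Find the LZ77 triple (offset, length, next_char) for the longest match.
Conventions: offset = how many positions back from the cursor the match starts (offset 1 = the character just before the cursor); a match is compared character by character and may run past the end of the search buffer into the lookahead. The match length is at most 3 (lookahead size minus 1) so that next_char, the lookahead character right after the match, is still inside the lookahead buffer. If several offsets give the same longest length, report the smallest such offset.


Try each offset into the search buffer:
  offset=1 (pos 3, char 'b'): match length 0
  offset=2 (pos 2, char 'b'): match length 0
  offset=3 (pos 1, char 'c'): match length 3
  offset=4 (pos 0, char 'e'): match length 0
Longest match has length 3 at offset 3.
next_char = character at position 4 + 3 = 7 -> 'e'

Best match: offset=3, length=3 (matching 'cbb' starting at position 1)
LZ77 triple: (3, 3, 'e')


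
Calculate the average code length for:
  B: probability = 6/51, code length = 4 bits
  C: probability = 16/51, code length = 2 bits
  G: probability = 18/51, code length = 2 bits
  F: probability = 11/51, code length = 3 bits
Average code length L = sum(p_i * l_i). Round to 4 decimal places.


Weighted contributions p_i * l_i:
  B: (6/51) * 4 = 24/51
  C: (16/51) * 2 = 32/51
  G: (18/51) * 2 = 36/51
  F: (11/51) * 3 = 33/51
Sum = (24 + 32 + 36 + 33)/51 = 125/51

L = 125/51 = 2.4510 bits/symbol


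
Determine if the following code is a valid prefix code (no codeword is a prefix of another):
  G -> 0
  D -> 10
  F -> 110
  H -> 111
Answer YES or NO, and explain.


Checking each pair (does one codeword prefix another?):
  G='0' vs D='10': no prefix
  G='0' vs F='110': no prefix
  G='0' vs H='111': no prefix
  D='10' vs G='0': no prefix
  D='10' vs F='110': no prefix
  D='10' vs H='111': no prefix
  F='110' vs G='0': no prefix
  F='110' vs D='10': no prefix
  F='110' vs H='111': no prefix
  H='111' vs G='0': no prefix
  H='111' vs D='10': no prefix
  H='111' vs F='110': no prefix
No violation found over all pairs.

YES -- this is a valid prefix code. No codeword is a prefix of any other codeword.


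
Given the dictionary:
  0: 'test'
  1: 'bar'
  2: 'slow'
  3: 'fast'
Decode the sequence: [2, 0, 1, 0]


Look up each index in the dictionary:
  2 -> 'slow'
  0 -> 'test'
  1 -> 'bar'
  0 -> 'test'

Decoded: "slow test bar test"


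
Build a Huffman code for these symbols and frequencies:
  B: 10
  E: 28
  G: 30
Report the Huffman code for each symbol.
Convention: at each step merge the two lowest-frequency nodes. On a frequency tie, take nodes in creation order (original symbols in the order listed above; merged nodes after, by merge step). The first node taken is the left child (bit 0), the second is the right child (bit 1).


Huffman tree construction:
Step 1: Merge B(10) + E(28) = 38
Step 2: Merge G(30) + (B+E)(38) = 68
Read each symbol's code off the tree from the root (left child = 0, right child = 1).

Codes:
  B: 10 (length 2)
  E: 11 (length 2)
  G: 0 (length 1)
Average code length: 106/68 = 1.5588 bits/symbol


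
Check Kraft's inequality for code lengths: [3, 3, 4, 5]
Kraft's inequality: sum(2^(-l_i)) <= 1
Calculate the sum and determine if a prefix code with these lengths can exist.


Sum = 2^(-3) + 2^(-3) + 2^(-4) + 2^(-5)
    = 0.125 + 0.125 + 0.0625 + 0.03125
    = 11/32 = 0.34375
Since 0.34375 <= 1, Kraft's inequality IS satisfied.
A prefix code with these lengths CAN exist.

Kraft sum = 0.34375. Satisfied.


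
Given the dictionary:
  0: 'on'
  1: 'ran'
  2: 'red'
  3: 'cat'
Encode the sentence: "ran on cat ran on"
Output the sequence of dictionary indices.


Look up each word in the dictionary:
  'ran' -> 1
  'on' -> 0
  'cat' -> 3
  'ran' -> 1
  'on' -> 0

Encoded: [1, 0, 3, 1, 0]


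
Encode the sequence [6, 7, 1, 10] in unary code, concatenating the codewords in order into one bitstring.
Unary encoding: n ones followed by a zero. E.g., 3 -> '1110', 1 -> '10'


Encode each number as n ones followed by a terminating 0:
  6 -> 1111110 (7 bits)
  7 -> 11111110 (8 bits)
  1 -> 10 (2 bits)
  10 -> 11111111110 (11 bits)
Total length = 7 + 8 + 2 + 11 = 28 bits.

Unary([6, 7, 1, 10]) = 1111110111111101011111111110 (28 bits)


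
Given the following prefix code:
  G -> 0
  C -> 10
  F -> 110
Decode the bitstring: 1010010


Decoding step by step:
Bits 10 -> C
Bits 10 -> C
Bits 0 -> G
Bits 10 -> C


Decoded message: CCGC


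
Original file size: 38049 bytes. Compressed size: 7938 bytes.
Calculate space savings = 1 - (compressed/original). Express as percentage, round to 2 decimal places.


ratio = compressed/original = 7938/38049 = 0.208626
savings = 1 - ratio = 1 - 0.208626 = 0.791374
as a percentage: 0.791374 * 100 = 79.14%

Space savings = 1 - 7938/38049 = 79.14%


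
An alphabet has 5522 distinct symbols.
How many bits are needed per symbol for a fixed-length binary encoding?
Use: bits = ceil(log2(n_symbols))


log2(5522) = 12.431
Bracket: 2^12 = 4096 < 5522 <= 2^13 = 8192
So ceil(log2(5522)) = 13

bits = ceil(log2(5522)) = ceil(12.431) = 13 bits


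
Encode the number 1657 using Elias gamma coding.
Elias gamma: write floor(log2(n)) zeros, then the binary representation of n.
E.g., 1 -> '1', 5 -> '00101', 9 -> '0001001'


num_bits = floor(log2(1657)) + 1 = 11
leading_zeros = num_bits - 1 = 10
binary(1657) = 11001111001

Elias gamma(1657) = '0000000000' + '11001111001' = 000000000011001111001 (21 bits)


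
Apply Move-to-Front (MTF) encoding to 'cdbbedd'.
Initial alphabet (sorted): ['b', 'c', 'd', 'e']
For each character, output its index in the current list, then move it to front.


MTF encoding:
'c': index 1 in ['b', 'c', 'd', 'e'] -> ['c', 'b', 'd', 'e']
'd': index 2 in ['c', 'b', 'd', 'e'] -> ['d', 'c', 'b', 'e']
'b': index 2 in ['d', 'c', 'b', 'e'] -> ['b', 'd', 'c', 'e']
'b': index 0 in ['b', 'd', 'c', 'e'] -> ['b', 'd', 'c', 'e']
'e': index 3 in ['b', 'd', 'c', 'e'] -> ['e', 'b', 'd', 'c']
'd': index 2 in ['e', 'b', 'd', 'c'] -> ['d', 'e', 'b', 'c']
'd': index 0 in ['d', 'e', 'b', 'c'] -> ['d', 'e', 'b', 'c']


Output: [1, 2, 2, 0, 3, 2, 0]


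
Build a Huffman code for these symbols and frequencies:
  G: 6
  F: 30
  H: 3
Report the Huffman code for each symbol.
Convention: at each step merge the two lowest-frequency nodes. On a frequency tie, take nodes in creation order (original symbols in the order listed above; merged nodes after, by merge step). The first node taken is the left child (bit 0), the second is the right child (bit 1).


Huffman tree construction:
Step 1: Merge H(3) + G(6) = 9
Step 2: Merge (H+G)(9) + F(30) = 39
Read each symbol's code off the tree from the root (left child = 0, right child = 1).

Codes:
  G: 01 (length 2)
  F: 1 (length 1)
  H: 00 (length 2)
Average code length: 48/39 = 1.2308 bits/symbol


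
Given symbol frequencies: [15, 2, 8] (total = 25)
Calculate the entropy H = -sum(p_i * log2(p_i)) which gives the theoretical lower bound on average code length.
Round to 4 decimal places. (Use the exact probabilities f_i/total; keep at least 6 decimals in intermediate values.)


Per-symbol terms -p_i * log2(p_i) with p_i = f_i/25:
  p = 15/25 = 0.600000: log2(p) = -0.736966, -p*log2(p) = 0.442179
  p = 2/25 = 0.080000: log2(p) = -3.643856, -p*log2(p) = 0.291508
  p = 8/25 = 0.320000: log2(p) = -1.643856, -p*log2(p) = 0.526034
H = 0.442179 + 0.291508 + 0.526034 = 1.259721

H = 1.2597 bits/symbol


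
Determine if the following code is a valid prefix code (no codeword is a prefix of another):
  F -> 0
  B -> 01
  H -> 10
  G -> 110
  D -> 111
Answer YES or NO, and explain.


Checking each pair (does one codeword prefix another?):
  F='0' vs B='01': prefix -- VIOLATION

NO -- this is NOT a valid prefix code. F (0) is a prefix of B (01).


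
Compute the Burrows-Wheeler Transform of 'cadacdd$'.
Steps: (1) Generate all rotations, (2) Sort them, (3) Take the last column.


Rotations (sorted):
  0: $cadacdd -> last char: d
  1: acdd$cad -> last char: d
  2: adacdd$c -> last char: c
  3: cadacdd$ -> last char: $
  4: cdd$cada -> last char: a
  5: d$cadacd -> last char: d
  6: dacdd$ca -> last char: a
  7: dd$cadac -> last char: c


BWT = ddc$adac


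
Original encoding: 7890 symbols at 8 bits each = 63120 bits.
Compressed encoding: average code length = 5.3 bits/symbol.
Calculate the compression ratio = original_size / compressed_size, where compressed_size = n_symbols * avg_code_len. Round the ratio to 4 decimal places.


original_size = n_symbols * orig_bits = 7890 * 8 = 63120 bits
compressed_size = n_symbols * avg_code_len = 7890 * 5.3 = 41817.0 bits
ratio = original_size / compressed_size = 63120 / 41817.0 = 1.5094

Compression ratio = 1.5094


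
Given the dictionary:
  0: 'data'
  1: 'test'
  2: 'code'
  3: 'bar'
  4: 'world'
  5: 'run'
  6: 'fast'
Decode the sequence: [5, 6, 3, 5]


Look up each index in the dictionary:
  5 -> 'run'
  6 -> 'fast'
  3 -> 'bar'
  5 -> 'run'

Decoded: "run fast bar run"


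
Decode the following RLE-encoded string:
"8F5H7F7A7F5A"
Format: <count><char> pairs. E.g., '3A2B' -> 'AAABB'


Expanding each <count><char> pair:
  8F -> 'FFFFFFFF'
  5H -> 'HHHHH'
  7F -> 'FFFFFFF'
  7A -> 'AAAAAAA'
  7F -> 'FFFFFFF'
  5A -> 'AAAAA'

Decoded = FFFFFFFFHHHHHFFFFFFFAAAAAAAFFFFFFFAAAAA


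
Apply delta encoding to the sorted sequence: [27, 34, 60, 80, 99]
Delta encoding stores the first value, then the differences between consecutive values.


First value: 27
Deltas:
  34 - 27 = 7
  60 - 34 = 26
  80 - 60 = 20
  99 - 80 = 19


Delta encoded: [27, 7, 26, 20, 19]


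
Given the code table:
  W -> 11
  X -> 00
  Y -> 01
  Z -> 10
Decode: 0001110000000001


Decoding:
00 -> X
01 -> Y
11 -> W
00 -> X
00 -> X
00 -> X
00 -> X
01 -> Y


Result: XYWXXXXY


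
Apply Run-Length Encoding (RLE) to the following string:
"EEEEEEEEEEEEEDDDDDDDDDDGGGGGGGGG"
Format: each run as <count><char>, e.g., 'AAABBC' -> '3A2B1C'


Scanning runs left to right:
  i=0: run of 'E' x 13 -> '13E'
  i=13: run of 'D' x 10 -> '10D'
  i=23: run of 'G' x 9 -> '9G'

RLE = 13E10D9G


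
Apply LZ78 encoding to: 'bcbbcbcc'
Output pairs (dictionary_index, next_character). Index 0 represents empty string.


LZ78 encoding steps:
Dictionary: {0: ''}
Step 1: w='' (idx 0), next='b' -> output (0, 'b'), add 'b' as idx 1
Step 2: w='' (idx 0), next='c' -> output (0, 'c'), add 'c' as idx 2
Step 3: w='b' (idx 1), next='b' -> output (1, 'b'), add 'bb' as idx 3
Step 4: w='c' (idx 2), next='b' -> output (2, 'b'), add 'cb' as idx 4
Step 5: w='c' (idx 2), next='c' -> output (2, 'c'), add 'cc' as idx 5


Encoded: [(0, 'b'), (0, 'c'), (1, 'b'), (2, 'b'), (2, 'c')]


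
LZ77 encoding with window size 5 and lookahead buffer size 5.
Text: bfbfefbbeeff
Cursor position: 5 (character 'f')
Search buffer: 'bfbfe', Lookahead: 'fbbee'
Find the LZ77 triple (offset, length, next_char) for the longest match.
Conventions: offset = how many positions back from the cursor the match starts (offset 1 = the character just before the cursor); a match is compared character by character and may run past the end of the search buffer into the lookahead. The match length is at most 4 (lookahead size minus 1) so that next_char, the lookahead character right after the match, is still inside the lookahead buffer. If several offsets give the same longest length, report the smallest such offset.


Try each offset into the search buffer:
  offset=1 (pos 4, char 'e'): match length 0
  offset=2 (pos 3, char 'f'): match length 1
  offset=3 (pos 2, char 'b'): match length 0
  offset=4 (pos 1, char 'f'): match length 2
  offset=5 (pos 0, char 'b'): match length 0
Longest match has length 2 at offset 4.
next_char = character at position 5 + 2 = 7 -> 'b'

Best match: offset=4, length=2 (matching 'fb' starting at position 1)
LZ77 triple: (4, 2, 'b')


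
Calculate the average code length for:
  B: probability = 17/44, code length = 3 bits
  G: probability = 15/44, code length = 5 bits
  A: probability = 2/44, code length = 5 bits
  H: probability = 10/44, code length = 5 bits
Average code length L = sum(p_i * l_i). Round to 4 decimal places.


Weighted contributions p_i * l_i:
  B: (17/44) * 3 = 51/44
  G: (15/44) * 5 = 75/44
  A: (2/44) * 5 = 10/44
  H: (10/44) * 5 = 50/44
Sum = (51 + 75 + 10 + 50)/44 = 186/44

L = 186/44 = 4.2273 bits/symbol


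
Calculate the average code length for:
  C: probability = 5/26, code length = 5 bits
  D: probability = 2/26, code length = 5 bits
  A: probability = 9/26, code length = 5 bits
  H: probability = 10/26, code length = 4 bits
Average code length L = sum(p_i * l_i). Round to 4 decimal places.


Weighted contributions p_i * l_i:
  C: (5/26) * 5 = 25/26
  D: (2/26) * 5 = 10/26
  A: (9/26) * 5 = 45/26
  H: (10/26) * 4 = 40/26
Sum = (25 + 10 + 45 + 40)/26 = 120/26

L = 120/26 = 4.6154 bits/symbol


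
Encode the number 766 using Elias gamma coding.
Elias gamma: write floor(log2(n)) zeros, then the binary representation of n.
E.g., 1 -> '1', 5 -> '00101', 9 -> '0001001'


num_bits = floor(log2(766)) + 1 = 10
leading_zeros = num_bits - 1 = 9
binary(766) = 1011111110

Elias gamma(766) = '000000000' + '1011111110' = 0000000001011111110 (19 bits)


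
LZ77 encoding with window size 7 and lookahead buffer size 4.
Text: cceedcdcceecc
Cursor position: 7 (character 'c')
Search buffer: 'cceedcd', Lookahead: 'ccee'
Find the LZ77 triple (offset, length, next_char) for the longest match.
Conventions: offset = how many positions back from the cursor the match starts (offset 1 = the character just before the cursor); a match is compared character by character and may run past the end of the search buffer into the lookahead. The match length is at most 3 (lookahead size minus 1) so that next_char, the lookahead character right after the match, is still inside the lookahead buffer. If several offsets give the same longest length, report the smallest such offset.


Try each offset into the search buffer:
  offset=1 (pos 6, char 'd'): match length 0
  offset=2 (pos 5, char 'c'): match length 1
  offset=3 (pos 4, char 'd'): match length 0
  offset=4 (pos 3, char 'e'): match length 0
  offset=5 (pos 2, char 'e'): match length 0
  offset=6 (pos 1, char 'c'): match length 1
  offset=7 (pos 0, char 'c'): match length 3
Longest match has length 3 at offset 7.
next_char = character at position 7 + 3 = 10 -> 'e'

Best match: offset=7, length=3 (matching 'cce' starting at position 0)
LZ77 triple: (7, 3, 'e')


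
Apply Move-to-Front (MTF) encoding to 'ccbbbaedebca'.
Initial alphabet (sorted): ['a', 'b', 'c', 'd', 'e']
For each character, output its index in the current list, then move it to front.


MTF encoding:
'c': index 2 in ['a', 'b', 'c', 'd', 'e'] -> ['c', 'a', 'b', 'd', 'e']
'c': index 0 in ['c', 'a', 'b', 'd', 'e'] -> ['c', 'a', 'b', 'd', 'e']
'b': index 2 in ['c', 'a', 'b', 'd', 'e'] -> ['b', 'c', 'a', 'd', 'e']
'b': index 0 in ['b', 'c', 'a', 'd', 'e'] -> ['b', 'c', 'a', 'd', 'e']
'b': index 0 in ['b', 'c', 'a', 'd', 'e'] -> ['b', 'c', 'a', 'd', 'e']
'a': index 2 in ['b', 'c', 'a', 'd', 'e'] -> ['a', 'b', 'c', 'd', 'e']
'e': index 4 in ['a', 'b', 'c', 'd', 'e'] -> ['e', 'a', 'b', 'c', 'd']
'd': index 4 in ['e', 'a', 'b', 'c', 'd'] -> ['d', 'e', 'a', 'b', 'c']
'e': index 1 in ['d', 'e', 'a', 'b', 'c'] -> ['e', 'd', 'a', 'b', 'c']
'b': index 3 in ['e', 'd', 'a', 'b', 'c'] -> ['b', 'e', 'd', 'a', 'c']
'c': index 4 in ['b', 'e', 'd', 'a', 'c'] -> ['c', 'b', 'e', 'd', 'a']
'a': index 4 in ['c', 'b', 'e', 'd', 'a'] -> ['a', 'c', 'b', 'e', 'd']


Output: [2, 0, 2, 0, 0, 2, 4, 4, 1, 3, 4, 4]


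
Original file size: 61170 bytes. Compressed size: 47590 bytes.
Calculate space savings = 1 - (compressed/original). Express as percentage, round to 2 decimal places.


ratio = compressed/original = 47590/61170 = 0.777996
savings = 1 - ratio = 1 - 0.777996 = 0.222004
as a percentage: 0.222004 * 100 = 22.2%

Space savings = 1 - 47590/61170 = 22.2%


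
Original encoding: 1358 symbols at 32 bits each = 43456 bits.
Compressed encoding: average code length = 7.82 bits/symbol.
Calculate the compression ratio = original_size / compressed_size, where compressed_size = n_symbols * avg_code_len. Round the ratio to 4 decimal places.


original_size = n_symbols * orig_bits = 1358 * 32 = 43456 bits
compressed_size = n_symbols * avg_code_len = 1358 * 7.82 = 10619.56 bits
ratio = original_size / compressed_size = 43456 / 10619.56 = 4.0921

Compression ratio = 4.0921


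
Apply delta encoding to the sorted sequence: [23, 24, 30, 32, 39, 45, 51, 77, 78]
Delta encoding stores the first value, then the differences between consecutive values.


First value: 23
Deltas:
  24 - 23 = 1
  30 - 24 = 6
  32 - 30 = 2
  39 - 32 = 7
  45 - 39 = 6
  51 - 45 = 6
  77 - 51 = 26
  78 - 77 = 1


Delta encoded: [23, 1, 6, 2, 7, 6, 6, 26, 1]


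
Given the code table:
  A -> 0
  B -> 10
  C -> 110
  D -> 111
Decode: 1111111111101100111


Decoding:
111 -> D
111 -> D
111 -> D
110 -> C
110 -> C
0 -> A
111 -> D


Result: DDDCCAD


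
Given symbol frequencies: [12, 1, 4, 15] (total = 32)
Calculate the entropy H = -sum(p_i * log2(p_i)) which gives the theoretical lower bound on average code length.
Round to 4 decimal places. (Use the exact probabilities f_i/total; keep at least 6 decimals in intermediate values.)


Per-symbol terms -p_i * log2(p_i) with p_i = f_i/32:
  p = 12/32 = 0.375000: log2(p) = -1.415037, -p*log2(p) = 0.530639
  p = 1/32 = 0.031250: log2(p) = -5.000000, -p*log2(p) = 0.156250
  p = 4/32 = 0.125000: log2(p) = -3.000000, -p*log2(p) = 0.375000
  p = 15/32 = 0.468750: log2(p) = -1.093109, -p*log2(p) = 0.512395
H = 0.530639 + 0.156250 + 0.375000 + 0.512395 = 1.574284

H = 1.5743 bits/symbol


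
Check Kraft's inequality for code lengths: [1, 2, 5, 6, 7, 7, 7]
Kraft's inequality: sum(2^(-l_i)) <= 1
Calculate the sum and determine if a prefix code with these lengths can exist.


Sum = 2^(-1) + 2^(-2) + 2^(-5) + 2^(-6) + 2^(-7) + 2^(-7) + 2^(-7)
    = 0.5 + 0.25 + 0.03125 + 0.015625 + 0.0078125 + 0.0078125 + 0.0078125
    = 105/128 = 0.8203125
Since 0.8203125 <= 1, Kraft's inequality IS satisfied.
A prefix code with these lengths CAN exist.

Kraft sum = 0.8203125. Satisfied.


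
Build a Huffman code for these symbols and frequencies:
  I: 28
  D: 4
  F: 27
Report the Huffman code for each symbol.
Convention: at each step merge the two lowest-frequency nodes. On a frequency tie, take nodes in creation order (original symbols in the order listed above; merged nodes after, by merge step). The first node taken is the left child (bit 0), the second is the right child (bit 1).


Huffman tree construction:
Step 1: Merge D(4) + F(27) = 31
Step 2: Merge I(28) + (D+F)(31) = 59
Read each symbol's code off the tree from the root (left child = 0, right child = 1).

Codes:
  I: 0 (length 1)
  D: 10 (length 2)
  F: 11 (length 2)
Average code length: 90/59 = 1.5254 bits/symbol


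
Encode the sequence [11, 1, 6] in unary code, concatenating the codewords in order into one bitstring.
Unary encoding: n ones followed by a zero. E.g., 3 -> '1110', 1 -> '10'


Encode each number as n ones followed by a terminating 0:
  11 -> 111111111110 (12 bits)
  1 -> 10 (2 bits)
  6 -> 1111110 (7 bits)
Total length = 12 + 2 + 7 = 21 bits.

Unary([11, 1, 6]) = 111111111110101111110 (21 bits)


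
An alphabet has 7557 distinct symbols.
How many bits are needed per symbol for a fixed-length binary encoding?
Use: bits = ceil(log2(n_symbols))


log2(7557) = 12.8836
Bracket: 2^12 = 4096 < 7557 <= 2^13 = 8192
So ceil(log2(7557)) = 13

bits = ceil(log2(7557)) = ceil(12.8836) = 13 bits


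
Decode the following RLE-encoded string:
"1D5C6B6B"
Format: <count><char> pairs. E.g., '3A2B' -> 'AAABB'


Expanding each <count><char> pair:
  1D -> 'D'
  5C -> 'CCCCC'
  6B -> 'BBBBBB'
  6B -> 'BBBBBB'

Decoded = DCCCCCBBBBBBBBBBBB


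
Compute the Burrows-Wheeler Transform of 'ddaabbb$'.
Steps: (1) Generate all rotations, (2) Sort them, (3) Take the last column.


Rotations (sorted):
  0: $ddaabbb -> last char: b
  1: aabbb$dd -> last char: d
  2: abbb$dda -> last char: a
  3: b$ddaabb -> last char: b
  4: bb$ddaab -> last char: b
  5: bbb$ddaa -> last char: a
  6: daabbb$d -> last char: d
  7: ddaabbb$ -> last char: $


BWT = bdabbad$


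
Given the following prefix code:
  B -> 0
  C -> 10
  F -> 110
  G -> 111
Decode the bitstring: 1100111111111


Decoding step by step:
Bits 110 -> F
Bits 0 -> B
Bits 111 -> G
Bits 111 -> G
Bits 111 -> G


Decoded message: FBGGG


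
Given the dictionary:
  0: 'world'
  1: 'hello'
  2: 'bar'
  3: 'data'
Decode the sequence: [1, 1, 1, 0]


Look up each index in the dictionary:
  1 -> 'hello'
  1 -> 'hello'
  1 -> 'hello'
  0 -> 'world'

Decoded: "hello hello hello world"


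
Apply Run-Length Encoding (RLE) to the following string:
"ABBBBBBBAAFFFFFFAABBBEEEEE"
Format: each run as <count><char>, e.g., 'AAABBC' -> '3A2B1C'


Scanning runs left to right:
  i=0: run of 'A' x 1 -> '1A'
  i=1: run of 'B' x 7 -> '7B'
  i=8: run of 'A' x 2 -> '2A'
  i=10: run of 'F' x 6 -> '6F'
  i=16: run of 'A' x 2 -> '2A'
  i=18: run of 'B' x 3 -> '3B'
  i=21: run of 'E' x 5 -> '5E'

RLE = 1A7B2A6F2A3B5E


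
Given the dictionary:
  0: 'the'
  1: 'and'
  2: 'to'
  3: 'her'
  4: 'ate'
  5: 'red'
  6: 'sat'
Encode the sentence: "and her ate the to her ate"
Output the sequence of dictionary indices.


Look up each word in the dictionary:
  'and' -> 1
  'her' -> 3
  'ate' -> 4
  'the' -> 0
  'to' -> 2
  'her' -> 3
  'ate' -> 4

Encoded: [1, 3, 4, 0, 2, 3, 4]


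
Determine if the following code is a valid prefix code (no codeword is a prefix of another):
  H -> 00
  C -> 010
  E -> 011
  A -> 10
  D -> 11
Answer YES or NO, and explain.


Checking each pair (does one codeword prefix another?):
  H='00' vs C='010': no prefix
  H='00' vs E='011': no prefix
  H='00' vs A='10': no prefix
  H='00' vs D='11': no prefix
  C='010' vs H='00': no prefix
  C='010' vs E='011': no prefix
  C='010' vs A='10': no prefix
  C='010' vs D='11': no prefix
  E='011' vs H='00': no prefix
  E='011' vs C='010': no prefix
  E='011' vs A='10': no prefix
  E='011' vs D='11': no prefix
  A='10' vs H='00': no prefix
  A='10' vs C='010': no prefix
  A='10' vs E='011': no prefix
  A='10' vs D='11': no prefix
  D='11' vs H='00': no prefix
  D='11' vs C='010': no prefix
  D='11' vs E='011': no prefix
  D='11' vs A='10': no prefix
No violation found over all pairs.

YES -- this is a valid prefix code. No codeword is a prefix of any other codeword.


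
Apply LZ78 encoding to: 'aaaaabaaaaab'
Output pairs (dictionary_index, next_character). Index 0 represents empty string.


LZ78 encoding steps:
Dictionary: {0: ''}
Step 1: w='' (idx 0), next='a' -> output (0, 'a'), add 'a' as idx 1
Step 2: w='a' (idx 1), next='a' -> output (1, 'a'), add 'aa' as idx 2
Step 3: w='aa' (idx 2), next='b' -> output (2, 'b'), add 'aab' as idx 3
Step 4: w='aa' (idx 2), next='a' -> output (2, 'a'), add 'aaa' as idx 4
Step 5: w='aab' (idx 3), end of input -> output (3, '')


Encoded: [(0, 'a'), (1, 'a'), (2, 'b'), (2, 'a'), (3, '')]


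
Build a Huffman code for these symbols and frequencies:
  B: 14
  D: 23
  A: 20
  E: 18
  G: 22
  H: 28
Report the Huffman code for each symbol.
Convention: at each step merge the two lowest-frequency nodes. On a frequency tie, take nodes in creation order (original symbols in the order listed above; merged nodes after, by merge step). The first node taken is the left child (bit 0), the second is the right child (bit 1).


Huffman tree construction:
Step 1: Merge B(14) + E(18) = 32
Step 2: Merge A(20) + G(22) = 42
Step 3: Merge D(23) + H(28) = 51
Step 4: Merge (B+E)(32) + (A+G)(42) = 74
Step 5: Merge (D+H)(51) + ((B+E)+(A+G))(74) = 125
Read each symbol's code off the tree from the root (left child = 0, right child = 1).

Codes:
  B: 100 (length 3)
  D: 00 (length 2)
  A: 110 (length 3)
  E: 101 (length 3)
  G: 111 (length 3)
  H: 01 (length 2)
Average code length: 324/125 = 2.5920 bits/symbol


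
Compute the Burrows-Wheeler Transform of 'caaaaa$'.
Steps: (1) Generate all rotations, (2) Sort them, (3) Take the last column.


Rotations (sorted):
  0: $caaaaa -> last char: a
  1: a$caaaa -> last char: a
  2: aa$caaa -> last char: a
  3: aaa$caa -> last char: a
  4: aaaa$ca -> last char: a
  5: aaaaa$c -> last char: c
  6: caaaaa$ -> last char: $


BWT = aaaaac$


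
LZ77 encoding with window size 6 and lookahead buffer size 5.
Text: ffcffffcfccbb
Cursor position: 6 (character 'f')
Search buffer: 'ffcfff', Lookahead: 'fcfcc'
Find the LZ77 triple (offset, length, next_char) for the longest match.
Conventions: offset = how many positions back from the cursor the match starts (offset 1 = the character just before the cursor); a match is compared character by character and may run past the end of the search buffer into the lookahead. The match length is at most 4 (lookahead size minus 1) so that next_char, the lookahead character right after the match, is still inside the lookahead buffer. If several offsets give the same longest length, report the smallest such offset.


Try each offset into the search buffer:
  offset=1 (pos 5, char 'f'): match length 1
  offset=2 (pos 4, char 'f'): match length 1
  offset=3 (pos 3, char 'f'): match length 1
  offset=4 (pos 2, char 'c'): match length 0
  offset=5 (pos 1, char 'f'): match length 3
  offset=6 (pos 0, char 'f'): match length 1
Longest match has length 3 at offset 5.
next_char = character at position 6 + 3 = 9 -> 'c'

Best match: offset=5, length=3 (matching 'fcf' starting at position 1)
LZ77 triple: (5, 3, 'c')


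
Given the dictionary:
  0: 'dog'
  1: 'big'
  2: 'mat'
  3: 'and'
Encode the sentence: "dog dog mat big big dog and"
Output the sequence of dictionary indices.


Look up each word in the dictionary:
  'dog' -> 0
  'dog' -> 0
  'mat' -> 2
  'big' -> 1
  'big' -> 1
  'dog' -> 0
  'and' -> 3

Encoded: [0, 0, 2, 1, 1, 0, 3]


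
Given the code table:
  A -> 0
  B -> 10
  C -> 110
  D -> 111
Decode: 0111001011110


Decoding:
0 -> A
111 -> D
0 -> A
0 -> A
10 -> B
111 -> D
10 -> B


Result: ADAABDB


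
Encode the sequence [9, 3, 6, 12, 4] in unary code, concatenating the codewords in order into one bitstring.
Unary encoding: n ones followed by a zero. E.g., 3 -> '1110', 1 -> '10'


Encode each number as n ones followed by a terminating 0:
  9 -> 1111111110 (10 bits)
  3 -> 1110 (4 bits)
  6 -> 1111110 (7 bits)
  12 -> 1111111111110 (13 bits)
  4 -> 11110 (5 bits)
Total length = 10 + 4 + 7 + 13 + 5 = 39 bits.

Unary([9, 3, 6, 12, 4]) = 111111111011101111110111111111111011110 (39 bits)


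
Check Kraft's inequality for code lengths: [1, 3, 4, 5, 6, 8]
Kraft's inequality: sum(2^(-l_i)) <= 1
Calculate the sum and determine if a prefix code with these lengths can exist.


Sum = 2^(-1) + 2^(-3) + 2^(-4) + 2^(-5) + 2^(-6) + 2^(-8)
    = 0.5 + 0.125 + 0.0625 + 0.03125 + 0.015625 + 0.00390625
    = 189/256 = 0.73828125
Since 0.73828125 <= 1, Kraft's inequality IS satisfied.
A prefix code with these lengths CAN exist.

Kraft sum = 0.73828125. Satisfied.


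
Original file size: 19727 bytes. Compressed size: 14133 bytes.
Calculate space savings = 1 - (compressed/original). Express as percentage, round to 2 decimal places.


ratio = compressed/original = 14133/19727 = 0.716429
savings = 1 - ratio = 1 - 0.716429 = 0.283571
as a percentage: 0.283571 * 100 = 28.36%

Space savings = 1 - 14133/19727 = 28.36%


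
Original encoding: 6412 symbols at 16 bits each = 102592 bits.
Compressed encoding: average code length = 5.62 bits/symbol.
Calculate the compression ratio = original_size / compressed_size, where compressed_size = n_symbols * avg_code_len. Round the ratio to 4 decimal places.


original_size = n_symbols * orig_bits = 6412 * 16 = 102592 bits
compressed_size = n_symbols * avg_code_len = 6412 * 5.62 = 36035.44 bits
ratio = original_size / compressed_size = 102592 / 36035.44 = 2.847

Compression ratio = 2.847


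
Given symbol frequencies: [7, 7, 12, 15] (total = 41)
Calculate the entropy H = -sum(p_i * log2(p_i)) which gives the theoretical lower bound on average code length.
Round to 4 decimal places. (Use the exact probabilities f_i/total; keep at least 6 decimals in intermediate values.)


Per-symbol terms -p_i * log2(p_i) with p_i = f_i/41:
  p = 7/41 = 0.170732: log2(p) = -2.550197, -p*log2(p) = 0.435400
  p = 7/41 = 0.170732: log2(p) = -2.550197, -p*log2(p) = 0.435400
  p = 12/41 = 0.292683: log2(p) = -1.772590, -p*log2(p) = 0.518807
  p = 15/41 = 0.365854: log2(p) = -1.450661, -p*log2(p) = 0.530730
H = 0.435400 + 0.435400 + 0.518807 + 0.530730 = 1.920337

H = 1.9203 bits/symbol


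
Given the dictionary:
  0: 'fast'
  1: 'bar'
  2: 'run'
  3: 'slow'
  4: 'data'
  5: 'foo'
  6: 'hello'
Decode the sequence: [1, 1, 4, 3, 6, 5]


Look up each index in the dictionary:
  1 -> 'bar'
  1 -> 'bar'
  4 -> 'data'
  3 -> 'slow'
  6 -> 'hello'
  5 -> 'foo'

Decoded: "bar bar data slow hello foo"


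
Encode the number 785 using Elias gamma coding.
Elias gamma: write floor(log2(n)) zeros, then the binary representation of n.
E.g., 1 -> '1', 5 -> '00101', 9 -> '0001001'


num_bits = floor(log2(785)) + 1 = 10
leading_zeros = num_bits - 1 = 9
binary(785) = 1100010001

Elias gamma(785) = '000000000' + '1100010001' = 0000000001100010001 (19 bits)


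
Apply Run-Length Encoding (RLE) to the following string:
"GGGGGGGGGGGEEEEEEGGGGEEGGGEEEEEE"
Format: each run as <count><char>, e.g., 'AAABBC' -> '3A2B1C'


Scanning runs left to right:
  i=0: run of 'G' x 11 -> '11G'
  i=11: run of 'E' x 6 -> '6E'
  i=17: run of 'G' x 4 -> '4G'
  i=21: run of 'E' x 2 -> '2E'
  i=23: run of 'G' x 3 -> '3G'
  i=26: run of 'E' x 6 -> '6E'

RLE = 11G6E4G2E3G6E


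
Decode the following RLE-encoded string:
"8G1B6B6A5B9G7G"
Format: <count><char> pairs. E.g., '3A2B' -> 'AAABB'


Expanding each <count><char> pair:
  8G -> 'GGGGGGGG'
  1B -> 'B'
  6B -> 'BBBBBB'
  6A -> 'AAAAAA'
  5B -> 'BBBBB'
  9G -> 'GGGGGGGGG'
  7G -> 'GGGGGGG'

Decoded = GGGGGGGGBBBBBBBAAAAAABBBBBGGGGGGGGGGGGGGGG


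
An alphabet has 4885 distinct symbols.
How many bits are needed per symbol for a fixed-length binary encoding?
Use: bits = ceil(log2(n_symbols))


log2(4885) = 12.2541
Bracket: 2^12 = 4096 < 4885 <= 2^13 = 8192
So ceil(log2(4885)) = 13

bits = ceil(log2(4885)) = ceil(12.2541) = 13 bits


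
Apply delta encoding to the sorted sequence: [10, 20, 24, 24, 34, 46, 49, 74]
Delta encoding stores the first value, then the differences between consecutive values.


First value: 10
Deltas:
  20 - 10 = 10
  24 - 20 = 4
  24 - 24 = 0
  34 - 24 = 10
  46 - 34 = 12
  49 - 46 = 3
  74 - 49 = 25


Delta encoded: [10, 10, 4, 0, 10, 12, 3, 25]


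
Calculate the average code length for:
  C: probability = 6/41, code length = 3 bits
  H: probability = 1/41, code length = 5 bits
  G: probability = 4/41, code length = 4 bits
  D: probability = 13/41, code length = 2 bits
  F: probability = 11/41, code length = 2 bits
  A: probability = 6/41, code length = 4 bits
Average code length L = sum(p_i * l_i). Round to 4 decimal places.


Weighted contributions p_i * l_i:
  C: (6/41) * 3 = 18/41
  H: (1/41) * 5 = 5/41
  G: (4/41) * 4 = 16/41
  D: (13/41) * 2 = 26/41
  F: (11/41) * 2 = 22/41
  A: (6/41) * 4 = 24/41
Sum = (18 + 5 + 16 + 26 + 22 + 24)/41 = 111/41

L = 111/41 = 2.7073 bits/symbol


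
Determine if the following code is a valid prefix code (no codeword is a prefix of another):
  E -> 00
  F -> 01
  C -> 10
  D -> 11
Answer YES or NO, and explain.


Checking each pair (does one codeword prefix another?):
  E='00' vs F='01': no prefix
  E='00' vs C='10': no prefix
  E='00' vs D='11': no prefix
  F='01' vs E='00': no prefix
  F='01' vs C='10': no prefix
  F='01' vs D='11': no prefix
  C='10' vs E='00': no prefix
  C='10' vs F='01': no prefix
  C='10' vs D='11': no prefix
  D='11' vs E='00': no prefix
  D='11' vs F='01': no prefix
  D='11' vs C='10': no prefix
No violation found over all pairs.

YES -- this is a valid prefix code. No codeword is a prefix of any other codeword.


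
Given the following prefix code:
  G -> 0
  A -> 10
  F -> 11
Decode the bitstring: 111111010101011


Decoding step by step:
Bits 11 -> F
Bits 11 -> F
Bits 11 -> F
Bits 0 -> G
Bits 10 -> A
Bits 10 -> A
Bits 10 -> A
Bits 11 -> F


Decoded message: FFFGAAAF


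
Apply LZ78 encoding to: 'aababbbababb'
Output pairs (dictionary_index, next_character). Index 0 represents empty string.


LZ78 encoding steps:
Dictionary: {0: ''}
Step 1: w='' (idx 0), next='a' -> output (0, 'a'), add 'a' as idx 1
Step 2: w='a' (idx 1), next='b' -> output (1, 'b'), add 'ab' as idx 2
Step 3: w='ab' (idx 2), next='b' -> output (2, 'b'), add 'abb' as idx 3
Step 4: w='' (idx 0), next='b' -> output (0, 'b'), add 'b' as idx 4
Step 5: w='ab' (idx 2), next='a' -> output (2, 'a'), add 'aba' as idx 5
Step 6: w='b' (idx 4), next='b' -> output (4, 'b'), add 'bb' as idx 6


Encoded: [(0, 'a'), (1, 'b'), (2, 'b'), (0, 'b'), (2, 'a'), (4, 'b')]


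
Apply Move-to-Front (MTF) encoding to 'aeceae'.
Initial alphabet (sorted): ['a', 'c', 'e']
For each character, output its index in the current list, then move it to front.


MTF encoding:
'a': index 0 in ['a', 'c', 'e'] -> ['a', 'c', 'e']
'e': index 2 in ['a', 'c', 'e'] -> ['e', 'a', 'c']
'c': index 2 in ['e', 'a', 'c'] -> ['c', 'e', 'a']
'e': index 1 in ['c', 'e', 'a'] -> ['e', 'c', 'a']
'a': index 2 in ['e', 'c', 'a'] -> ['a', 'e', 'c']
'e': index 1 in ['a', 'e', 'c'] -> ['e', 'a', 'c']


Output: [0, 2, 2, 1, 2, 1]


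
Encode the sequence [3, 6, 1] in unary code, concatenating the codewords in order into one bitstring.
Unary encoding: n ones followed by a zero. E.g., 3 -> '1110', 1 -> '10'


Encode each number as n ones followed by a terminating 0:
  3 -> 1110 (4 bits)
  6 -> 1111110 (7 bits)
  1 -> 10 (2 bits)
Total length = 4 + 7 + 2 = 13 bits.

Unary([3, 6, 1]) = 1110111111010 (13 bits)


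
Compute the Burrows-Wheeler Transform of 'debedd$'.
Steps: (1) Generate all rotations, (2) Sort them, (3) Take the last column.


Rotations (sorted):
  0: $debedd -> last char: d
  1: bedd$de -> last char: e
  2: d$debed -> last char: d
  3: dd$debe -> last char: e
  4: debedd$ -> last char: $
  5: ebedd$d -> last char: d
  6: edd$deb -> last char: b


BWT = dede$db


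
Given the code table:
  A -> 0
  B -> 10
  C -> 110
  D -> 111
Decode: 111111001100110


Decoding:
111 -> D
111 -> D
0 -> A
0 -> A
110 -> C
0 -> A
110 -> C


Result: DDAACAC


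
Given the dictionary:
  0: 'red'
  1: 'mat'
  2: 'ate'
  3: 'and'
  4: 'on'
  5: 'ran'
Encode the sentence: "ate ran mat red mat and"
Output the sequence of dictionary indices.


Look up each word in the dictionary:
  'ate' -> 2
  'ran' -> 5
  'mat' -> 1
  'red' -> 0
  'mat' -> 1
  'and' -> 3

Encoded: [2, 5, 1, 0, 1, 3]


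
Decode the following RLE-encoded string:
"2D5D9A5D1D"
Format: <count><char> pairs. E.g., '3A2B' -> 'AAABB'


Expanding each <count><char> pair:
  2D -> 'DD'
  5D -> 'DDDDD'
  9A -> 'AAAAAAAAA'
  5D -> 'DDDDD'
  1D -> 'D'

Decoded = DDDDDDDAAAAAAAAADDDDDD
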